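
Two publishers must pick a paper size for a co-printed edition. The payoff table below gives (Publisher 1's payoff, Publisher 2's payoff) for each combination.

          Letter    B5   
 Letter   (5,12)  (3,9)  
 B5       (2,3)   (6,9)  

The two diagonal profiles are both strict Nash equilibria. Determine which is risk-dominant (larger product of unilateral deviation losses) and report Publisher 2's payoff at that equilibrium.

9

At both Letter: Publisher 1 loses 5 − 2 = 3 by deviating; Publisher 2 loses 12 − 9 = 3. Product = 3·3 = 9.
At both B5: Publisher 1 loses 6 − 3 = 3 by deviating; Publisher 2 loses 9 − 3 = 6. Product = 3·6 = 18.
18 > 9, so both B5 is risk-dominant. Publisher 2's payoff there is 9.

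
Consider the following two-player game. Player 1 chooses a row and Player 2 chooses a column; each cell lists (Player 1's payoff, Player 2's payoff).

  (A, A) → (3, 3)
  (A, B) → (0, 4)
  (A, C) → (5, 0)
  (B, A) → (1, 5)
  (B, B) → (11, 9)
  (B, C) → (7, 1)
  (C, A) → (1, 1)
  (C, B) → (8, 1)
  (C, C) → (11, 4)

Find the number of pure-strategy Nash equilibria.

Both B: Player 1 gets 11 (best alternative 8); Player 2 gets 9 (best alternative 5). Neither deviates — NE.
Both C: Player 1 gets 11 (best alternative 7); Player 2 gets 4 (best alternative 1). Neither deviates — NE.
Both A is not a NE: Player 2 would switch to B (4 > 3).
No other cell survives both best-response checks, so there are 2 pure NE.

2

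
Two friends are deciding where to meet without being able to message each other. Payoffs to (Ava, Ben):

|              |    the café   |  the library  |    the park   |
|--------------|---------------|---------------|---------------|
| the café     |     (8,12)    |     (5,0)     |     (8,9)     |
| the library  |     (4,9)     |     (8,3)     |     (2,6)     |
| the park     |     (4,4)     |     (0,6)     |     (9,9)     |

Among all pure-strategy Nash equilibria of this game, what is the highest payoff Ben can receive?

Both the café is a pure NE (Ava: 8 ≥ 4; Ben: 12 ≥ 9). Ben gets 12.
Both the park is a pure NE (Ava: 9 ≥ 8; Ben: 9 ≥ 6). Ben gets 9.
Every other cell has a profitable deviation for at least one player. Highest of {12, 9} is 12.

12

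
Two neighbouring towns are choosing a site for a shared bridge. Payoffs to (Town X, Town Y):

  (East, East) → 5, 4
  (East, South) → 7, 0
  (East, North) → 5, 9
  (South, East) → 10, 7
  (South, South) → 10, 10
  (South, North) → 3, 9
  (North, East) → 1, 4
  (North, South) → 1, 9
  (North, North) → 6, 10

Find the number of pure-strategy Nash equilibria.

Both South: Town X gets 10 (best alternative 7); Town Y gets 10 (best alternative 9). Neither deviates — NE.
Both North: Town X gets 6 (best alternative 5); Town Y gets 10 (best alternative 9). Neither deviates — NE.
Both East is not a NE: Town X would switch to South (10 > 5).
No other cell survives both best-response checks, so there are 2 pure NE.

2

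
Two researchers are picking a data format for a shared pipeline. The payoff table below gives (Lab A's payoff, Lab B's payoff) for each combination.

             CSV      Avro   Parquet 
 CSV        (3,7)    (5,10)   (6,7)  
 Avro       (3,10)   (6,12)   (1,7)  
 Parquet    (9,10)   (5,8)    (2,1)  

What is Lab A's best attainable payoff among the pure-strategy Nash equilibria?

Both Avro is a pure NE (Lab A: 6 ≥ 5; Lab B: 12 ≥ 10). Lab A gets 6.
(Parquet, CSV) is a pure NE (Lab A: 9 ≥ 3; Lab B: 10 ≥ 8). Lab A gets 9.
Every other cell has a profitable deviation for at least one player. Highest of {6, 9} is 9.

9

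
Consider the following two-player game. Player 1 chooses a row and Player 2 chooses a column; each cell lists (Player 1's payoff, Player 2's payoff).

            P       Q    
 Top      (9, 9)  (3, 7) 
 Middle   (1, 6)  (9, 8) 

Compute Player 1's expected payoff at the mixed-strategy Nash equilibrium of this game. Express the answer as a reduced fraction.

Player 2 mixes with probability q on P, chosen so Player 1 is indifferent: 9q + 3(1−q) = 1q + 9(1−q) gives q = 3/7.
Player 1's expected payoff (from either row, since indifferent) is 9·3/7 + 3·4/7 = 39/7.

39/7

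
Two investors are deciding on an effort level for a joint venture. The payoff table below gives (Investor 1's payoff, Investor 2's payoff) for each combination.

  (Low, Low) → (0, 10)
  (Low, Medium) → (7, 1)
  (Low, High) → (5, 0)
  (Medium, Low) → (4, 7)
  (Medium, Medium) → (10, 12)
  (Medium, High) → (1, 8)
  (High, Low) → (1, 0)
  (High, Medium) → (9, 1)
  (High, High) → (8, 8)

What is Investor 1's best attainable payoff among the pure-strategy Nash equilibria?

10

Both Medium is a pure NE (Investor 1: 10 ≥ 9; Investor 2: 12 ≥ 8). Investor 1 gets 10.
Both High is a pure NE (Investor 1: 8 ≥ 5; Investor 2: 8 ≥ 1). Investor 1 gets 8.
Every other cell has a profitable deviation for at least one player. Highest of {10, 8} is 10.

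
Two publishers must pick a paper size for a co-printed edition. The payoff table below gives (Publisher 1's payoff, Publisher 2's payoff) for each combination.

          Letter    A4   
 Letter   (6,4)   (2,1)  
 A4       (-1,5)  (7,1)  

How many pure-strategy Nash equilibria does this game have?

1

Both Letter: Publisher 1 gets 6 (best alternative -1); Publisher 2 gets 4 (best alternative 1). Neither deviates — NE.
Both A4 is not a NE: Publisher 2 would switch to Letter (5 > 1).
No other cell survives both best-response checks, so there is 1 pure NE.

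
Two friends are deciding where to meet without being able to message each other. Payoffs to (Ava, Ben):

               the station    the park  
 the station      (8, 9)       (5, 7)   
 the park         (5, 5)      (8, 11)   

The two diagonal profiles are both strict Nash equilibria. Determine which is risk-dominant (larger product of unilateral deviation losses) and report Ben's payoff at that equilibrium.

11

At both the station: Ava loses 8 − 5 = 3 by deviating; Ben loses 9 − 7 = 2. Product = 3·2 = 6.
At both the park: Ava loses 8 − 5 = 3 by deviating; Ben loses 11 − 5 = 6. Product = 3·6 = 18.
18 > 6, so both the park is risk-dominant. Ben's payoff there is 11.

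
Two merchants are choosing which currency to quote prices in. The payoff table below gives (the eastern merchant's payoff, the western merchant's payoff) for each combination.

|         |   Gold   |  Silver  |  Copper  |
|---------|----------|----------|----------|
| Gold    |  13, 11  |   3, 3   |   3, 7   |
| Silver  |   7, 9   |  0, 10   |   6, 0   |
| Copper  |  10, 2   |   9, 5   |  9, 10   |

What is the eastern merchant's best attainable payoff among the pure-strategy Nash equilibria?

Both Gold is a pure NE (the eastern merchant: 13 ≥ 10; the western merchant: 11 ≥ 7). The eastern merchant gets 13.
Both Copper is a pure NE (the eastern merchant: 9 ≥ 6; the western merchant: 10 ≥ 5). The eastern merchant gets 9.
Every other cell has a profitable deviation for at least one player. Highest of {13, 9} is 13.

13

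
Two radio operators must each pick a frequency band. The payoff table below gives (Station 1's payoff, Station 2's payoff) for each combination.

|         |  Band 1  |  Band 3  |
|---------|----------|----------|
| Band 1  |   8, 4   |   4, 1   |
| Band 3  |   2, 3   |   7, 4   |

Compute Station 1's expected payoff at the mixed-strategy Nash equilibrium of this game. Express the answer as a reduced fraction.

Station 2 mixes with probability q on Band 1, chosen so Station 1 is indifferent: 8q + 4(1−q) = 2q + 7(1−q) gives q = 1/3.
Station 1's expected payoff (from either row, since indifferent) is 8·1/3 + 4·2/3 = 16/3.

16/3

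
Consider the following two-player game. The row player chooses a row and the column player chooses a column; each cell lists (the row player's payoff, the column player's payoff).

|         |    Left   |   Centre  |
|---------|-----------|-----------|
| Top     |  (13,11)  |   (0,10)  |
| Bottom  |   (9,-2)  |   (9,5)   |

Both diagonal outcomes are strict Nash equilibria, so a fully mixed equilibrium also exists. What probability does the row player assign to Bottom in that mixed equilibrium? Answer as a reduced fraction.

The row player's mix p on Top must make the column player indifferent between Left and Centre.
The column player's payoff from Left: 11p + (-2)(1−p). From Centre: 10p + 5(1−p).
Set equal: 1p = 7(1−p) → p = 7/8.
Probability on Bottom is 1 − 7/8 = 1/8.

1/8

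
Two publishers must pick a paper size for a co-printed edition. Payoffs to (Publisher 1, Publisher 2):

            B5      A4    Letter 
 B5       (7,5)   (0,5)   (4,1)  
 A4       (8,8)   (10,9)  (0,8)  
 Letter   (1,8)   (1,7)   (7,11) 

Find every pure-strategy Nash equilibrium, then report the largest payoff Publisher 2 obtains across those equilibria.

11

Both A4 is a pure NE (Publisher 1: 10 ≥ 1; Publisher 2: 9 ≥ 8). Publisher 2 gets 9.
Both Letter is a pure NE (Publisher 1: 7 ≥ 4; Publisher 2: 11 ≥ 8). Publisher 2 gets 11.
Every other cell has a profitable deviation for at least one player. Highest of {9, 11} is 11.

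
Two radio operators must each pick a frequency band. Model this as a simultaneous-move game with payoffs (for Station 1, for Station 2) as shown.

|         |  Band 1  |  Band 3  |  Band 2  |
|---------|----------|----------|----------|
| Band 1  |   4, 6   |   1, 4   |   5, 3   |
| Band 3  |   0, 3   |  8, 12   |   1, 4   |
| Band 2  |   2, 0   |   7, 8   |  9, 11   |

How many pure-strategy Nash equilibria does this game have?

3

Both Band 1: Station 1 gets 4 (best alternative 2); Station 2 gets 6 (best alternative 4). Neither deviates — NE.
Both Band 3: Station 1 gets 8 (best alternative 7); Station 2 gets 12 (best alternative 4). Neither deviates — NE.
Both Band 2: Station 1 gets 9 (best alternative 5); Station 2 gets 11 (best alternative 8). Neither deviates — NE.
(Band 2, Band 3) is not a NE: Station 1 would switch to Band 3 (8 > 7).
No other cell survives both best-response checks, so there are 3 pure NE.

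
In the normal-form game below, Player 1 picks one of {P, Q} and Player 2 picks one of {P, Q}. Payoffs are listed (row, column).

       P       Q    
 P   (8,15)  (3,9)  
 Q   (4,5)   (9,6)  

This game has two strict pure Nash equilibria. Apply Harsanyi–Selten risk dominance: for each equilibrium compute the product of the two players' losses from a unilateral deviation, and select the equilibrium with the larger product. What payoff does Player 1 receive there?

At both P: Player 1 loses 8 − 4 = 4 by deviating; Player 2 loses 15 − 9 = 6. Product = 4·6 = 24.
At both Q: Player 1 loses 9 − 3 = 6 by deviating; Player 2 loses 6 − 5 = 1. Product = 6·1 = 6.
24 > 6, so both P is risk-dominant. Player 1's payoff there is 8.

8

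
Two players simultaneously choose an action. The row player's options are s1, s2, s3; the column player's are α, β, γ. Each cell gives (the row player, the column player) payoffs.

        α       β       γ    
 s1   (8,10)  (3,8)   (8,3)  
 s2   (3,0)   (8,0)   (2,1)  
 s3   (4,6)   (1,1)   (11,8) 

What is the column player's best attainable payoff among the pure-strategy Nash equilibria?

10

(s1, α) is a pure NE (the row player: 8 ≥ 4; the column player: 10 ≥ 8). The column player gets 10.
(s3, γ) is a pure NE (the row player: 11 ≥ 8; the column player: 8 ≥ 6). The column player gets 8.
Every other cell has a profitable deviation for at least one player. Highest of {10, 8} is 10.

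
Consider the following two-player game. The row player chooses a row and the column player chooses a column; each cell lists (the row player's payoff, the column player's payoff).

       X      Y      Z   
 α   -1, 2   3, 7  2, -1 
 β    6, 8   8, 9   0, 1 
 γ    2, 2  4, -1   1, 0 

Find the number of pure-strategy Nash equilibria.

(β, Y): the row player gets 8 (best alternative 4); the column player gets 9 (best alternative 8). Neither deviates — NE.
(γ, Z) is not a NE: the row player would switch to α (2 > 1).
No other cell survives both best-response checks, so there is 1 pure NE.

1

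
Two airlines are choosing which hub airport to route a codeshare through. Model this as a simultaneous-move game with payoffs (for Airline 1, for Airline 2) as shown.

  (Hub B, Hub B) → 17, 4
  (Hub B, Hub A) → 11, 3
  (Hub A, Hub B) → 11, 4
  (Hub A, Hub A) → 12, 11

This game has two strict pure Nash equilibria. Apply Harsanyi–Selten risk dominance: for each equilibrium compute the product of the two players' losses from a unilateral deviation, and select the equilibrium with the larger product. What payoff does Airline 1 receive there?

At both Hub B: Airline 1 loses 17 − 11 = 6 by deviating; Airline 2 loses 4 − 3 = 1. Product = 6·1 = 6.
At both Hub A: Airline 1 loses 12 − 11 = 1 by deviating; Airline 2 loses 11 − 4 = 7. Product = 1·7 = 7.
7 > 6, so both Hub A is risk-dominant. Airline 1's payoff there is 12.

12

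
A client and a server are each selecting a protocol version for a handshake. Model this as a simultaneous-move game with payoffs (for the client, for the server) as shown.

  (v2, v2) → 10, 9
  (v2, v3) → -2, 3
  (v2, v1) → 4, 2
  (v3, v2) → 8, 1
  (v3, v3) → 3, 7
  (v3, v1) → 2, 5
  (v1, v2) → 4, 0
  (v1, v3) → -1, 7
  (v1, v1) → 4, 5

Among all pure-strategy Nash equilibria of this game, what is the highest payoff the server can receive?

Both v2 is a pure NE (the client: 10 ≥ 8; the server: 9 ≥ 3). The server gets 9.
Both v3 is a pure NE (the client: 3 ≥ -1; the server: 7 ≥ 5). The server gets 7.
Every other cell has a profitable deviation for at least one player. Highest of {9, 7} is 9.

9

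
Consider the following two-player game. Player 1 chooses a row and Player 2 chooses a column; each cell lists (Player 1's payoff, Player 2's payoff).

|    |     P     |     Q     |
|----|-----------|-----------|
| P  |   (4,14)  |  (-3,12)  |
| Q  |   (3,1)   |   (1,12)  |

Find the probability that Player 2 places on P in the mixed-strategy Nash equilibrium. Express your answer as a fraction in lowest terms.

4/5

Player 2's mix q on P must make Player 1 indifferent between P and Q.
Player 1's payoff from P: 4q + (-3)(1−q). From Q: 3q + 1(1−q).
Set equal: 1q = 4(1−q) → q = 4/5.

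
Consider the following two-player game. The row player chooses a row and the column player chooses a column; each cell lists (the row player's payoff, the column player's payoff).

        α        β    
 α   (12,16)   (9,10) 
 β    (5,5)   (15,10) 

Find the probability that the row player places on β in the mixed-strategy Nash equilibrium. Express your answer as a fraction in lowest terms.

6/11

The row player's mix p on α must make the column player indifferent between α and β.
The column player's payoff from α: 16p + 5(1−p). From β: 10p + 10(1−p).
Set equal: 6p = 5(1−p) → p = 5/11.
Probability on β is 1 − 5/11 = 6/11.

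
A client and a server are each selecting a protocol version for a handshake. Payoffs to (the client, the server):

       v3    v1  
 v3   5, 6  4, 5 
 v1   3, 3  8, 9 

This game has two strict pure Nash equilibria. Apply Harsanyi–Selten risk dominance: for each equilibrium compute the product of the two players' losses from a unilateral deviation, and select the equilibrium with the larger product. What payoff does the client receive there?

8

At both v3: the client loses 5 − 3 = 2 by deviating; the server loses 6 − 5 = 1. Product = 2·1 = 2.
At both v1: the client loses 8 − 4 = 4 by deviating; the server loses 9 − 3 = 6. Product = 4·6 = 24.
24 > 2, so both v1 is risk-dominant. The client's payoff there is 8.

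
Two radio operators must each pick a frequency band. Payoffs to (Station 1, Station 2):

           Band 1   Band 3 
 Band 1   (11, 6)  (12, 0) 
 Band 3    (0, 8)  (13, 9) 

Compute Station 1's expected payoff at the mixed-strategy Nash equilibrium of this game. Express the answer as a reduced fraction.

Station 2 mixes with probability q on Band 1, chosen so Station 1 is indifferent: 11q + 12(1−q) = 0q + 13(1−q) gives q = 1/12.
Station 1's expected payoff (from either row, since indifferent) is 11·1/12 + 12·11/12 = 143/12.

143/12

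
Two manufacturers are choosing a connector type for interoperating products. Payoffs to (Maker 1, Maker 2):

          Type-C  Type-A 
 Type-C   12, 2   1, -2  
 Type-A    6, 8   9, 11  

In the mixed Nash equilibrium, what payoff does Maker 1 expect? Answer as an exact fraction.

Maker 2 mixes with probability q on Type-C, chosen so Maker 1 is indifferent: 12q + 1(1−q) = 6q + 9(1−q) gives q = 4/7.
Maker 1's expected payoff (from either row, since indifferent) is 12·4/7 + 1·3/7 = 51/7.

51/7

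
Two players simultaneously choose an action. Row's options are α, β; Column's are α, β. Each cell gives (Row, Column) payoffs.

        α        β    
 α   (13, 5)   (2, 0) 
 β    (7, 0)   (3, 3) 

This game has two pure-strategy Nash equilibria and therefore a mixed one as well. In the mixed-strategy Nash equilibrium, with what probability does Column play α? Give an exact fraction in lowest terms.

Column's mix q on α must make Row indifferent between α and β.
Row's payoff from α: 13q + 2(1−q). From β: 7q + 3(1−q).
Set equal: 6q = 1(1−q) → q = 1/7.

1/7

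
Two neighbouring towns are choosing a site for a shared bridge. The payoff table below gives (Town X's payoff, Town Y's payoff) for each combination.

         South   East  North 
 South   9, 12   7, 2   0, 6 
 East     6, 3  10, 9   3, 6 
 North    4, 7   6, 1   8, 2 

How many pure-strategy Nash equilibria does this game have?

2

Both South: Town X gets 9 (best alternative 6); Town Y gets 12 (best alternative 6). Neither deviates — NE.
Both East: Town X gets 10 (best alternative 7); Town Y gets 9 (best alternative 6). Neither deviates — NE.
Both North is not a NE: Town Y would switch to South (7 > 2).
No other cell survives both best-response checks, so there are 2 pure NE.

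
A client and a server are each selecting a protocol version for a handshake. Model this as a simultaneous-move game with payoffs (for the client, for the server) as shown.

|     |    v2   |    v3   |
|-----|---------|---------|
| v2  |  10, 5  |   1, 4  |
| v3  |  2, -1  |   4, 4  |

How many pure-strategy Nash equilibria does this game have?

Both v2: the client gets 10 (best alternative 2); the server gets 5 (best alternative 4). Neither deviates — NE.
Both v3: the client gets 4 (best alternative 1); the server gets 4 (best alternative -1). Neither deviates — NE.
(v3, v2) is not a NE: the client would switch to v2 (10 > 2).
No other cell survives both best-response checks, so there are 2 pure NE.

2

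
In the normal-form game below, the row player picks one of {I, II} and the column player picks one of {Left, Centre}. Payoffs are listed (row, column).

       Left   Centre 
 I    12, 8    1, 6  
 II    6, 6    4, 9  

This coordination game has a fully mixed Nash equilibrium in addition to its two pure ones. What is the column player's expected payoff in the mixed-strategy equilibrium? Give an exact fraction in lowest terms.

36/5

The row player mixes with probability p on I, chosen so the column player is indifferent: 8p + 6(1−p) = 6p + 9(1−p) gives p = 3/5.
The column player's expected payoff is 8·3/5 + 6·2/5 = 36/5.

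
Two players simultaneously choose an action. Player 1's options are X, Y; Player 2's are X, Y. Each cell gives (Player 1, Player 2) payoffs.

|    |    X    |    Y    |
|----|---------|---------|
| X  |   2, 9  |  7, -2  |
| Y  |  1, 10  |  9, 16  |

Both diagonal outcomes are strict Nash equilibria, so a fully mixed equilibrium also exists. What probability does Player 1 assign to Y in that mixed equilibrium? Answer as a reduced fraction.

11/17

Player 1's mix p on X must make Player 2 indifferent between X and Y.
Player 2's payoff from X: 9p + 10(1−p). From Y: (-2)p + 16(1−p).
Set equal: 11p = 6(1−p) → p = 6/17.
Probability on Y is 1 − 6/17 = 11/17.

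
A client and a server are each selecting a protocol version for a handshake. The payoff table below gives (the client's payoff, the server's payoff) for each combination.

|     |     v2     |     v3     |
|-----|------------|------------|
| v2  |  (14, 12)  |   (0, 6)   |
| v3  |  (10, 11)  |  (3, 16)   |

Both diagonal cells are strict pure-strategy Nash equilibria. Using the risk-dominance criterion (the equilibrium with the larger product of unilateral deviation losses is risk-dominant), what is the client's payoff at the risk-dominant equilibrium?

14

At both v2: the client loses 14 − 10 = 4 by deviating; the server loses 12 − 6 = 6. Product = 4·6 = 24.
At both v3: the client loses 3 − 0 = 3 by deviating; the server loses 16 − 11 = 5. Product = 3·5 = 15.
24 > 15, so both v2 is risk-dominant. The client's payoff there is 14.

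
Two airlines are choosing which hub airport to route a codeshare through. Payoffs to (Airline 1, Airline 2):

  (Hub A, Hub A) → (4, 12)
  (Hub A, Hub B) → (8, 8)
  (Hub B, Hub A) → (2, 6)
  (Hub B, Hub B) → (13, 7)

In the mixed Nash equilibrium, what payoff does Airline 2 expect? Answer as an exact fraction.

Airline 1 mixes with probability p on Hub A, chosen so Airline 2 is indifferent: 12p + 6(1−p) = 8p + 7(1−p) gives p = 1/5.
Airline 2's expected payoff is 12·1/5 + 6·4/5 = 36/5.

36/5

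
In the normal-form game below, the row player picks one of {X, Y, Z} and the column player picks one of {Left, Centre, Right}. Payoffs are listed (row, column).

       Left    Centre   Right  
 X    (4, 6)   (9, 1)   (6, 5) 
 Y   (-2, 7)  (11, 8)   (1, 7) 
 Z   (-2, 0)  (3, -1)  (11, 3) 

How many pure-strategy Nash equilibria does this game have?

3

(X, Left): the row player gets 4 (best alternative -2); the column player gets 6 (best alternative 5). Neither deviates — NE.
(Y, Centre): the row player gets 11 (best alternative 9); the column player gets 8 (best alternative 7). Neither deviates — NE.
(Z, Right): the row player gets 11 (best alternative 6); the column player gets 3 (best alternative 0). Neither deviates — NE.
(Z, Centre) is not a NE: the row player would switch to Y (11 > 3).
No other cell survives both best-response checks, so there are 3 pure NE.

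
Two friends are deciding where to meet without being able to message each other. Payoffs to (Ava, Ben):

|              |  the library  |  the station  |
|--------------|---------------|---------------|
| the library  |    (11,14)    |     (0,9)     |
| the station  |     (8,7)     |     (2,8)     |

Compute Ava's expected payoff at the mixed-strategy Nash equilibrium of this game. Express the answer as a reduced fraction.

22/5

Ben mixes with probability q on the library, chosen so Ava is indifferent: 11q + 0(1−q) = 8q + 2(1−q) gives q = 2/5.
Ava's expected payoff (from either row, since indifferent) is 11·2/5 + 0·3/5 = 22/5.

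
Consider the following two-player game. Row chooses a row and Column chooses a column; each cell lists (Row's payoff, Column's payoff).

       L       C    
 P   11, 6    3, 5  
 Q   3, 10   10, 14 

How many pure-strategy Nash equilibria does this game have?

2

(P, L): Row gets 11 (best alternative 3); Column gets 6 (best alternative 5). Neither deviates — NE.
(Q, C): Row gets 10 (best alternative 3); Column gets 14 (best alternative 10). Neither deviates — NE.
(P, C) is not a NE: Row would switch to Q (10 > 3).
No other cell survives both best-response checks, so there are 2 pure NE.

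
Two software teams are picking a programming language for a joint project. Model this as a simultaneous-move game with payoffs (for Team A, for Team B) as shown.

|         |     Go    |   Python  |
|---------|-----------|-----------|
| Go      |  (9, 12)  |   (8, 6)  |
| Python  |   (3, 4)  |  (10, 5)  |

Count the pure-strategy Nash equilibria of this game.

Both Go: Team A gets 9 (best alternative 3); Team B gets 12 (best alternative 6). Neither deviates — NE.
Both Python: Team A gets 10 (best alternative 8); Team B gets 5 (best alternative 4). Neither deviates — NE.
(Python, Go) is not a NE: Team A would switch to Go (9 > 3).
No other cell survives both best-response checks, so there are 2 pure NE.

2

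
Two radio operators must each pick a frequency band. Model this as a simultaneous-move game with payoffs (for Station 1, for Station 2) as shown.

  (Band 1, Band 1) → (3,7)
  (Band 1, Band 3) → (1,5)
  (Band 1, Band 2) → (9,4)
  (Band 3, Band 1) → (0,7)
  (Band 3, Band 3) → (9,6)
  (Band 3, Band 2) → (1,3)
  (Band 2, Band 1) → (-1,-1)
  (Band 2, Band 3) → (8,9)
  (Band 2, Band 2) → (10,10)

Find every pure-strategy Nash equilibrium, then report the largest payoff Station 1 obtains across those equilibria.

Both Band 1 is a pure NE (Station 1: 3 ≥ 0; Station 2: 7 ≥ 5). Station 1 gets 3.
Both Band 2 is a pure NE (Station 1: 10 ≥ 9; Station 2: 10 ≥ 9). Station 1 gets 10.
Every other cell has a profitable deviation for at least one player. Highest of {3, 10} is 10.

10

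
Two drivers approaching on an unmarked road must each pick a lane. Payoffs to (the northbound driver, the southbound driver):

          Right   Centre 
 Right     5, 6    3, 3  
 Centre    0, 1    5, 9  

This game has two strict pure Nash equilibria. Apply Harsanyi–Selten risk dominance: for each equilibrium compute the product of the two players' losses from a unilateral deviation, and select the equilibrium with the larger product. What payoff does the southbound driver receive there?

At both Right: the northbound driver loses 5 − 0 = 5 by deviating; the southbound driver loses 6 − 3 = 3. Product = 5·3 = 15.
At both Centre: the northbound driver loses 5 − 3 = 2 by deviating; the southbound driver loses 9 − 1 = 8. Product = 2·8 = 16.
16 > 15, so both Centre is risk-dominant. The southbound driver's payoff there is 9.

9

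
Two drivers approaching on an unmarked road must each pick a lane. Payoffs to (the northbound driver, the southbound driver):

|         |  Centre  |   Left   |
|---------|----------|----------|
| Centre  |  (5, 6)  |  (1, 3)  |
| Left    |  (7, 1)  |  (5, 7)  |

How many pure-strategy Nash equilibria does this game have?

Both Left: the northbound driver gets 5 (best alternative 1); the southbound driver gets 7 (best alternative 1). Neither deviates — NE.
Both Centre is not a NE: the northbound driver would switch to Left (7 > 5).
No other cell survives both best-response checks, so there is 1 pure NE.

1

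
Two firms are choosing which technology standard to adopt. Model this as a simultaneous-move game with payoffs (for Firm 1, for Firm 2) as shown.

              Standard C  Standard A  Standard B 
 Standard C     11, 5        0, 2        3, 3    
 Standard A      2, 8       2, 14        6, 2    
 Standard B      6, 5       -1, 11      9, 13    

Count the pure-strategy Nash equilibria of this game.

3

Both Standard C: Firm 1 gets 11 (best alternative 6); Firm 2 gets 5 (best alternative 3). Neither deviates — NE.
Both Standard A: Firm 1 gets 2 (best alternative 0); Firm 2 gets 14 (best alternative 8). Neither deviates — NE.
Both Standard B: Firm 1 gets 9 (best alternative 6); Firm 2 gets 13 (best alternative 11). Neither deviates — NE.
(Standard B, Standard C) is not a NE: Firm 1 would switch to Standard C (11 > 6).
No other cell survives both best-response checks, so there are 3 pure NE.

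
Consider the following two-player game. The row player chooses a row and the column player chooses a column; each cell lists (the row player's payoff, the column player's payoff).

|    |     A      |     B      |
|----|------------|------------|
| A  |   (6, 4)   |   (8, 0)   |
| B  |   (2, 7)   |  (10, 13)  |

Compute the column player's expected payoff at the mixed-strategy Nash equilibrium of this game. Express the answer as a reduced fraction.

26/5

The row player mixes with probability p on A, chosen so the column player is indifferent: 4p + 7(1−p) = 0p + 13(1−p) gives p = 3/5.
The column player's expected payoff is 4·3/5 + 7·2/5 = 26/5.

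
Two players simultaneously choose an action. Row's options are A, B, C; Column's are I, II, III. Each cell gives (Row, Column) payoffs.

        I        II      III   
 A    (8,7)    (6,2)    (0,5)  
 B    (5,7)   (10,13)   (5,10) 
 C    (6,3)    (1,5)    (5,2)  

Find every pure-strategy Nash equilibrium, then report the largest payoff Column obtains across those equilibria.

13

(A, I) is a pure NE (Row: 8 ≥ 6; Column: 7 ≥ 5). Column gets 7.
(B, II) is a pure NE (Row: 10 ≥ 6; Column: 13 ≥ 10). Column gets 13.
Every other cell has a profitable deviation for at least one player. Highest of {7, 13} is 13.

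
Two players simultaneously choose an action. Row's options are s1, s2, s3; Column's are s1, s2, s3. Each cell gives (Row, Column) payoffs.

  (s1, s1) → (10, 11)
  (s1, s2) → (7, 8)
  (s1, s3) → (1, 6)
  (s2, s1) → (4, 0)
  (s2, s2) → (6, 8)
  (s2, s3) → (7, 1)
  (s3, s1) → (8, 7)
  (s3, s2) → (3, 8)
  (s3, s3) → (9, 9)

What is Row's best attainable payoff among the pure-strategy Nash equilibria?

10

Both s1 is a pure NE (Row: 10 ≥ 8; Column: 11 ≥ 8). Row gets 10.
Both s3 is a pure NE (Row: 9 ≥ 7; Column: 9 ≥ 8). Row gets 9.
Every other cell has a profitable deviation for at least one player. Highest of {10, 9} is 10.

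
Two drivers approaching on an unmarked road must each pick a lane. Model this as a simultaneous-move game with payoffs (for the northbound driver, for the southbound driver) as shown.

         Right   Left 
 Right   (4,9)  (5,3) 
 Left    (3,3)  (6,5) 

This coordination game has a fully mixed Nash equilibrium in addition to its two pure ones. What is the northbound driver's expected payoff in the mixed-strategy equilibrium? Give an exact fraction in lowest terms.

9/2

The southbound driver mixes with probability q on Right, chosen so the northbound driver is indifferent: 4q + 5(1−q) = 3q + 6(1−q) gives q = 1/2.
The northbound driver's expected payoff (from either row, since indifferent) is 4·1/2 + 5·1/2 = 9/2.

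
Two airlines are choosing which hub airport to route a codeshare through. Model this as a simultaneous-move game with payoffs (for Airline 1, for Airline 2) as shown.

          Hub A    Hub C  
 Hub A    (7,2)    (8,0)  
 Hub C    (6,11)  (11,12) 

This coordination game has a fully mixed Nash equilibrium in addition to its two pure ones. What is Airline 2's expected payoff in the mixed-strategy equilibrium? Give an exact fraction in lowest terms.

8

Airline 1 mixes with probability p on Hub A, chosen so Airline 2 is indifferent: 2p + 11(1−p) = 0p + 12(1−p) gives p = 1/3.
Airline 2's expected payoff is 2·1/3 + 11·2/3 = 8.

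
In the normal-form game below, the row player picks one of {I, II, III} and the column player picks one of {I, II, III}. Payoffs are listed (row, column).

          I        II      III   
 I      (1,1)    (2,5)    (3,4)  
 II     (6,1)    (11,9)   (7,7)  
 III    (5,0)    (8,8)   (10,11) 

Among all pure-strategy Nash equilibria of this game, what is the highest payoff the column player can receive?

Both II is a pure NE (the row player: 11 ≥ 8; the column player: 9 ≥ 7). The column player gets 9.
Both III is a pure NE (the row player: 10 ≥ 7; the column player: 11 ≥ 8). The column player gets 11.
Every other cell has a profitable deviation for at least one player. Highest of {9, 11} is 11.

11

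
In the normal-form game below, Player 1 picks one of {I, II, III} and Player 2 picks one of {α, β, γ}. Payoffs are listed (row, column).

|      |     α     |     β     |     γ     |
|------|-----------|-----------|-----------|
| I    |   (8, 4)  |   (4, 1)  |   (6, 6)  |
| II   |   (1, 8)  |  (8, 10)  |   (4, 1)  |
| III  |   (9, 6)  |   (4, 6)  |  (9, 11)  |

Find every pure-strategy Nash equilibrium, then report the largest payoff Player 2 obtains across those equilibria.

11

(II, β) is a pure NE (Player 1: 8 ≥ 4; Player 2: 10 ≥ 8). Player 2 gets 10.
(III, γ) is a pure NE (Player 1: 9 ≥ 6; Player 2: 11 ≥ 6). Player 2 gets 11.
Every other cell has a profitable deviation for at least one player. Highest of {10, 11} is 11.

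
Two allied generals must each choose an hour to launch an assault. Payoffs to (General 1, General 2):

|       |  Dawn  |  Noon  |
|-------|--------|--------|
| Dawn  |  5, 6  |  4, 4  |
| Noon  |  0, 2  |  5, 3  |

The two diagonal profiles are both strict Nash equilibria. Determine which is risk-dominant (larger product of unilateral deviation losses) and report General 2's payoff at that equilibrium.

6

At both Dawn: General 1 loses 5 − 0 = 5 by deviating; General 2 loses 6 − 4 = 2. Product = 5·2 = 10.
At both Noon: General 1 loses 5 − 4 = 1 by deviating; General 2 loses 3 − 2 = 1. Product = 1·1 = 1.
10 > 1, so both Dawn is risk-dominant. General 2's payoff there is 6.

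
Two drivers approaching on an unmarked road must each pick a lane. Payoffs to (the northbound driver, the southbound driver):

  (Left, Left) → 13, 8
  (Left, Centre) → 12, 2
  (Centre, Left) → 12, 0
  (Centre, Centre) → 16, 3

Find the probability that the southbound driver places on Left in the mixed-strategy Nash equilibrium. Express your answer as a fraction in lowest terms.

The southbound driver's mix q on Left must make the northbound driver indifferent between Left and Centre.
The northbound driver's payoff from Left: 13q + 12(1−q). From Centre: 12q + 16(1−q).
Set equal: 1q = 4(1−q) → q = 4/5.

4/5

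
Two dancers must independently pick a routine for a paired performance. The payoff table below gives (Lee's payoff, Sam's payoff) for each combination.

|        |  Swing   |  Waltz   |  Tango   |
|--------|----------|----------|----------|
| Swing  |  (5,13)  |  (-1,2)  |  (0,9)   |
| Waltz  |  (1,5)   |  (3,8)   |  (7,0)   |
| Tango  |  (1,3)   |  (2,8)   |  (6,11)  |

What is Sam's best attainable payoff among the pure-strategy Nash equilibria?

Both Swing is a pure NE (Lee: 5 ≥ 1; Sam: 13 ≥ 9). Sam gets 13.
Both Waltz is a pure NE (Lee: 3 ≥ 2; Sam: 8 ≥ 5). Sam gets 8.
Every other cell has a profitable deviation for at least one player. Highest of {13, 8} is 13.

13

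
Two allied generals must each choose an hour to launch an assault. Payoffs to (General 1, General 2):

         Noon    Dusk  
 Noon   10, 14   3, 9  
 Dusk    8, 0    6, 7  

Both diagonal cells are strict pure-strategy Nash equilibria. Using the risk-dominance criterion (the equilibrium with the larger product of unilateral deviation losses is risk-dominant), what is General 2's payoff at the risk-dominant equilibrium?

At both Noon: General 1 loses 10 − 8 = 2 by deviating; General 2 loses 14 − 9 = 5. Product = 2·5 = 10.
At both Dusk: General 1 loses 6 − 3 = 3 by deviating; General 2 loses 7 − 0 = 7. Product = 3·7 = 21.
21 > 10, so both Dusk is risk-dominant. General 2's payoff there is 7.

7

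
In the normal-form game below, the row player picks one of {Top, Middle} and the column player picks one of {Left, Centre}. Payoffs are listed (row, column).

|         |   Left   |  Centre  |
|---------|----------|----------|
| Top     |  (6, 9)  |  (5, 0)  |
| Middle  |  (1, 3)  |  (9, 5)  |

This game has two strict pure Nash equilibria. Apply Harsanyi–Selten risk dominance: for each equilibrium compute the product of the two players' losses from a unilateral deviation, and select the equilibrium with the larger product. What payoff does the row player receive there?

At (Top, Left): the row player loses 6 − 1 = 5 by deviating; the column player loses 9 − 0 = 9. Product = 5·9 = 45.
At (Middle, Centre): the row player loses 9 − 5 = 4 by deviating; the column player loses 5 − 3 = 2. Product = 4·2 = 8.
45 > 8, so (Top, Left) is risk-dominant. The row player's payoff there is 6.

6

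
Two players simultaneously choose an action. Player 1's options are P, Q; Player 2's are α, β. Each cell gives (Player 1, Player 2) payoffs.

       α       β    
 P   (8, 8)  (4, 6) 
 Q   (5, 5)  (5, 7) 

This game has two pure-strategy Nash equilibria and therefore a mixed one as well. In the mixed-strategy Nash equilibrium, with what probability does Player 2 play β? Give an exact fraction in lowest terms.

Player 2's mix q on α must make Player 1 indifferent between P and Q.
Player 1's payoff from P: 8q + 4(1−q). From Q: 5q + 5(1−q).
Set equal: 3q = 1(1−q) → q = 1/4.
Probability on β is 1 − 1/4 = 3/4.

3/4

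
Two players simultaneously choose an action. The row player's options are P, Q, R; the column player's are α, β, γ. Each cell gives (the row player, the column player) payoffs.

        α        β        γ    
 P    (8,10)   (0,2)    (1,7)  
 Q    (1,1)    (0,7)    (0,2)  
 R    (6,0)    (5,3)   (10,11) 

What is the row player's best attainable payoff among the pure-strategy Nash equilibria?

(P, α) is a pure NE (the row player: 8 ≥ 6; the column player: 10 ≥ 7). The row player gets 8.
(R, γ) is a pure NE (the row player: 10 ≥ 1; the column player: 11 ≥ 3). The row player gets 10.
Every other cell has a profitable deviation for at least one player. Highest of {8, 10} is 10.

10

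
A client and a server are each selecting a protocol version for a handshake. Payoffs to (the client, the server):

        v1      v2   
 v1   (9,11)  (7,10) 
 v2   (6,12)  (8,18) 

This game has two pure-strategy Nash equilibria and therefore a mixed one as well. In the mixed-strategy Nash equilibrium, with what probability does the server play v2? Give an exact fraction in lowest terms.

3/4

The server's mix q on v1 must make the client indifferent between v1 and v2.
The client's payoff from v1: 9q + 7(1−q). From v2: 6q + 8(1−q).
Set equal: 3q = 1(1−q) → q = 1/4.
Probability on v2 is 1 − 1/4 = 3/4.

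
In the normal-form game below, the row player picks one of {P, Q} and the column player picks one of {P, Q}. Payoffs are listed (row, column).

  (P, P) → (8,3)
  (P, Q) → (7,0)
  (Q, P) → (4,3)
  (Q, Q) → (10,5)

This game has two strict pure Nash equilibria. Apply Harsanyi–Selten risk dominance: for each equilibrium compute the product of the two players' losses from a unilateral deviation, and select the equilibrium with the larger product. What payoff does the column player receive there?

3

At both P: the row player loses 8 − 4 = 4 by deviating; the column player loses 3 − 0 = 3. Product = 4·3 = 12.
At both Q: the row player loses 10 − 7 = 3 by deviating; the column player loses 5 − 3 = 2. Product = 3·2 = 6.
12 > 6, so both P is risk-dominant. The column player's payoff there is 3.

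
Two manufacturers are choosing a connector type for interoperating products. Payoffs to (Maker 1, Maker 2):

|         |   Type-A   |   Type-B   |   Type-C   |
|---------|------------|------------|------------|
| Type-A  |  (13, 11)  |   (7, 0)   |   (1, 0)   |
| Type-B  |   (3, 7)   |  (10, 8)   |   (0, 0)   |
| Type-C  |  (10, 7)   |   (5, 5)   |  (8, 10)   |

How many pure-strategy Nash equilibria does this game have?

Both Type-A: Maker 1 gets 13 (best alternative 10); Maker 2 gets 11 (best alternative 0). Neither deviates — NE.
Both Type-B: Maker 1 gets 10 (best alternative 7); Maker 2 gets 8 (best alternative 7). Neither deviates — NE.
Both Type-C: Maker 1 gets 8 (best alternative 1); Maker 2 gets 10 (best alternative 7). Neither deviates — NE.
(Type-B, Type-C) is not a NE: Maker 1 would switch to Type-C (8 > 0).
No other cell survives both best-response checks, so there are 3 pure NE.

3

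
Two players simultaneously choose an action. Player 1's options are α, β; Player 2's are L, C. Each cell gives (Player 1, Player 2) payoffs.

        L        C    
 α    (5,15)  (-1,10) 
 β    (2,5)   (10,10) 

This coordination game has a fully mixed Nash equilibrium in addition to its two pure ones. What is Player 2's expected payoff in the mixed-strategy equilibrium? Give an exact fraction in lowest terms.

Player 1 mixes with probability p on α, chosen so Player 2 is indifferent: 15p + 5(1−p) = 10p + 10(1−p) gives p = 1/2.
Player 2's expected payoff is 15·1/2 + 5·1/2 = 10.

10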